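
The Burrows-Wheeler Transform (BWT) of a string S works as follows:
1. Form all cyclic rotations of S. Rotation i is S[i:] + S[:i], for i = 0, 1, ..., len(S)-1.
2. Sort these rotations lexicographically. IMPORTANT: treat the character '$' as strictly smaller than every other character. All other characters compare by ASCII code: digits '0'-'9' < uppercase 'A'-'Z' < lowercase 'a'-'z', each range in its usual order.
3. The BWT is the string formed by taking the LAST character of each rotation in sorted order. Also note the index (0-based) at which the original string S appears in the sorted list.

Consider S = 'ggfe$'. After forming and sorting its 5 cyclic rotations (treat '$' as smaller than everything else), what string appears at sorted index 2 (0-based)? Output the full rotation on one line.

All 5 rotations (rotation i = S[i:]+S[:i]):
  rot[0] = ggfe$
  rot[1] = gfe$g
  rot[2] = fe$gg
  rot[3] = e$ggf
  rot[4] = $ggfe
Sorted (with $ < everything):
  sorted[0] = $ggfe
  sorted[1] = e$ggf
  sorted[2] = fe$gg
  sorted[3] = gfe$g
  sorted[4] = ggfe$
sorted[2] = fe$gg

Answer: fe$gg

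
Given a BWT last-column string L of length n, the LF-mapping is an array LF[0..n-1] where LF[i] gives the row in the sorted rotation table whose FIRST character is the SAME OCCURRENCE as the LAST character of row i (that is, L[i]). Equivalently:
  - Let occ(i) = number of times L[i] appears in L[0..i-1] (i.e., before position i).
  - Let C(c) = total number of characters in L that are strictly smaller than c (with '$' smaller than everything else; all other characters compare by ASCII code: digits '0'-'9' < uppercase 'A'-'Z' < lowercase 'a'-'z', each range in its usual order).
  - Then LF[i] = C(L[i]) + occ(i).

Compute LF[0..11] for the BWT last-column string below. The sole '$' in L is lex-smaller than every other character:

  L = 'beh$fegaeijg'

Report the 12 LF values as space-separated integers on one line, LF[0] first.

Char counts: '$':1, 'a':1, 'b':1, 'e':3, 'f':1, 'g':2, 'h':1, 'i':1, 'j':1
C (first-col start): C('$')=0, C('a')=1, C('b')=2, C('e')=3, C('f')=6, C('g')=7, C('h')=9, C('i')=10, C('j')=11
L[0]='b': occ=0, LF[0]=C('b')+0=2+0=2
L[1]='e': occ=0, LF[1]=C('e')+0=3+0=3
L[2]='h': occ=0, LF[2]=C('h')+0=9+0=9
L[3]='$': occ=0, LF[3]=C('$')+0=0+0=0
L[4]='f': occ=0, LF[4]=C('f')+0=6+0=6
L[5]='e': occ=1, LF[5]=C('e')+1=3+1=4
L[6]='g': occ=0, LF[6]=C('g')+0=7+0=7
L[7]='a': occ=0, LF[7]=C('a')+0=1+0=1
L[8]='e': occ=2, LF[8]=C('e')+2=3+2=5
L[9]='i': occ=0, LF[9]=C('i')+0=10+0=10
L[10]='j': occ=0, LF[10]=C('j')+0=11+0=11
L[11]='g': occ=1, LF[11]=C('g')+1=7+1=8

Answer: 2 3 9 0 6 4 7 1 5 10 11 8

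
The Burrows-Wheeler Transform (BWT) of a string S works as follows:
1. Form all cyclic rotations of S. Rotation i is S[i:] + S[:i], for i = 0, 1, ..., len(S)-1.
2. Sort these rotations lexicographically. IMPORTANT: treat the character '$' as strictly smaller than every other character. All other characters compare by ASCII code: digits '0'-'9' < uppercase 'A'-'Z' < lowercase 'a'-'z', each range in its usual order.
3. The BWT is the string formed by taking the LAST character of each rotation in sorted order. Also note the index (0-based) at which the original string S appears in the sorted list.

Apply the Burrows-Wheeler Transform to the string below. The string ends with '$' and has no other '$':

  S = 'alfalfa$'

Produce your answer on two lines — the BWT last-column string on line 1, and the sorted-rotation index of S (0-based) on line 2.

Answer: aff$llaa
3

Derivation:
All 8 rotations (rotation i = S[i:]+S[:i]):
  rot[0] = alfalfa$
  rot[1] = lfalfa$a
  rot[2] = falfa$al
  rot[3] = alfa$alf
  rot[4] = lfa$alfa
  rot[5] = fa$alfal
  rot[6] = a$alfalf
  rot[7] = $alfalfa
Sorted (with $ < everything):
  sorted[0] = $alfalfa  (last char: 'a')
  sorted[1] = a$alfalf  (last char: 'f')
  sorted[2] = alfa$alf  (last char: 'f')
  sorted[3] = alfalfa$  (last char: '$')
  sorted[4] = fa$alfal  (last char: 'l')
  sorted[5] = falfa$al  (last char: 'l')
  sorted[6] = lfa$alfa  (last char: 'a')
  sorted[7] = lfalfa$a  (last char: 'a')
Last column: aff$llaa
Original string S is at sorted index 3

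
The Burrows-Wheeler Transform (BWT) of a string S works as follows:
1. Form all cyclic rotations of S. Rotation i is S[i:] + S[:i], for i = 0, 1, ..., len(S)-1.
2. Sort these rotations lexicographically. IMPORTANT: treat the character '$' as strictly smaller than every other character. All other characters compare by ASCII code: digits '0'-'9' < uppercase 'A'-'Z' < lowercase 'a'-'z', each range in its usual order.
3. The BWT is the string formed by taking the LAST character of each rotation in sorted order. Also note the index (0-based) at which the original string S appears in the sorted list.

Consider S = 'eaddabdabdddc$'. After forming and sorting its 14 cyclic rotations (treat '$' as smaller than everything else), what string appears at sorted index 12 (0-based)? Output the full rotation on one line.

Answer: dddc$eaddabdab

Derivation:
All 14 rotations (rotation i = S[i:]+S[:i]):
  rot[0] = eaddabdabdddc$
  rot[1] = addabdabdddc$e
  rot[2] = ddabdabdddc$ea
  rot[3] = dabdabdddc$ead
  rot[4] = abdabdddc$eadd
  rot[5] = bdabdddc$eadda
  rot[6] = dabdddc$eaddab
  rot[7] = abdddc$eaddabd
  rot[8] = bdddc$eaddabda
  rot[9] = dddc$eaddabdab
  rot[10] = ddc$eaddabdabd
  rot[11] = dc$eaddabdabdd
  rot[12] = c$eaddabdabddd
  rot[13] = $eaddabdabdddc
Sorted (with $ < everything):
  sorted[0] = $eaddabdabdddc
  sorted[1] = abdabdddc$eadd
  sorted[2] = abdddc$eaddabd
  sorted[3] = addabdabdddc$e
  sorted[4] = bdabdddc$eadda
  sorted[5] = bdddc$eaddabda
  sorted[6] = c$eaddabdabddd
  sorted[7] = dabdabdddc$ead
  sorted[8] = dabdddc$eaddab
  sorted[9] = dc$eaddabdabdd
  sorted[10] = ddabdabdddc$ea
  sorted[11] = ddc$eaddabdabd
  sorted[12] = dddc$eaddabdab
  sorted[13] = eaddabdabdddc$
sorted[12] = dddc$eaddabdab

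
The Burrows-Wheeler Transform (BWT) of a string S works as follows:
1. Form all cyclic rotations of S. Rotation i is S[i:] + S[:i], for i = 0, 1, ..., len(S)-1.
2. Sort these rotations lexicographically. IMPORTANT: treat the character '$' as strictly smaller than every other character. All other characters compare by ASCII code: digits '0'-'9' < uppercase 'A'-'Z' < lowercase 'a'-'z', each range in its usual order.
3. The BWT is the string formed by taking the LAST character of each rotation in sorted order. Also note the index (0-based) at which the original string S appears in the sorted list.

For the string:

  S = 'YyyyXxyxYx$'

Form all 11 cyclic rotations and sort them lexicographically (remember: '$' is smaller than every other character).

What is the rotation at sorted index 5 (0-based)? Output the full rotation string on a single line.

All 11 rotations (rotation i = S[i:]+S[:i]):
  rot[0] = YyyyXxyxYx$
  rot[1] = yyyXxyxYx$Y
  rot[2] = yyXxyxYx$Yy
  rot[3] = yXxyxYx$Yyy
  rot[4] = XxyxYx$Yyyy
  rot[5] = xyxYx$YyyyX
  rot[6] = yxYx$YyyyXx
  rot[7] = xYx$YyyyXxy
  rot[8] = Yx$YyyyXxyx
  rot[9] = x$YyyyXxyxY
  rot[10] = $YyyyXxyxYx
Sorted (with $ < everything):
  sorted[0] = $YyyyXxyxYx
  sorted[1] = XxyxYx$Yyyy
  sorted[2] = Yx$YyyyXxyx
  sorted[3] = YyyyXxyxYx$
  sorted[4] = x$YyyyXxyxY
  sorted[5] = xYx$YyyyXxy
  sorted[6] = xyxYx$YyyyX
  sorted[7] = yXxyxYx$Yyy
  sorted[8] = yxYx$YyyyXx
  sorted[9] = yyXxyxYx$Yy
  sorted[10] = yyyXxyxYx$Y
sorted[5] = xYx$YyyyXxy

Answer: xYx$YyyyXxy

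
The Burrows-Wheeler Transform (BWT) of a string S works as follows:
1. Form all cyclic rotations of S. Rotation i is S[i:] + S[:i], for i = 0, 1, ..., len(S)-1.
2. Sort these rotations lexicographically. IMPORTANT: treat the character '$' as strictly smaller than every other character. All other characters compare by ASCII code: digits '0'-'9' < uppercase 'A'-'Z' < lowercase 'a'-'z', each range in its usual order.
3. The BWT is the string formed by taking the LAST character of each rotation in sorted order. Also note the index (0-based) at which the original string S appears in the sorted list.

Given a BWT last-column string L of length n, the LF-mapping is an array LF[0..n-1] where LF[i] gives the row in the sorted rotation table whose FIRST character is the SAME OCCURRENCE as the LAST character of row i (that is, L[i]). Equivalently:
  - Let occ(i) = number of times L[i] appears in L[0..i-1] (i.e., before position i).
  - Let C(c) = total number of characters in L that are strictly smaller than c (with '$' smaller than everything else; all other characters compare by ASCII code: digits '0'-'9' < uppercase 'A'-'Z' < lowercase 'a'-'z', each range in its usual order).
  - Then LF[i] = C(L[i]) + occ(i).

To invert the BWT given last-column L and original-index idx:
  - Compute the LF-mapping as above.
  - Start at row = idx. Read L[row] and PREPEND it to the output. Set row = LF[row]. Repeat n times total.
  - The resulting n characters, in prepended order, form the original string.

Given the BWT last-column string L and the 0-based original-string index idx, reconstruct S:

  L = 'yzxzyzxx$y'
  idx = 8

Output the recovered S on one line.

Answer: zxzxxyzyy$

Derivation:
LF mapping: 4 7 1 8 5 9 2 3 0 6
Walk LF starting at row 8, prepending L[row]:
  step 1: row=8, L[8]='$', prepend. Next row=LF[8]=0
  step 2: row=0, L[0]='y', prepend. Next row=LF[0]=4
  step 3: row=4, L[4]='y', prepend. Next row=LF[4]=5
  step 4: row=5, L[5]='z', prepend. Next row=LF[5]=9
  step 5: row=9, L[9]='y', prepend. Next row=LF[9]=6
  step 6: row=6, L[6]='x', prepend. Next row=LF[6]=2
  step 7: row=2, L[2]='x', prepend. Next row=LF[2]=1
  step 8: row=1, L[1]='z', prepend. Next row=LF[1]=7
  step 9: row=7, L[7]='x', prepend. Next row=LF[7]=3
  step 10: row=3, L[3]='z', prepend. Next row=LF[3]=8
Reversed output: zxzxxyzyy$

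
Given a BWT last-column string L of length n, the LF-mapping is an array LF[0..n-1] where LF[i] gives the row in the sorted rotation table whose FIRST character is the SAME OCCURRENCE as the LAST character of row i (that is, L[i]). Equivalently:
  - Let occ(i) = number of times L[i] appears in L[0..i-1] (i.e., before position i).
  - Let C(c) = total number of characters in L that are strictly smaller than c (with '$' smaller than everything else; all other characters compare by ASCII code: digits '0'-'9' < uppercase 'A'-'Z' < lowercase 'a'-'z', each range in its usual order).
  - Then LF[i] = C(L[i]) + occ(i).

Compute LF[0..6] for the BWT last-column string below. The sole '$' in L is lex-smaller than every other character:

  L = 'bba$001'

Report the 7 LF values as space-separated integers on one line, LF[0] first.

Char counts: '$':1, '0':2, '1':1, 'a':1, 'b':2
C (first-col start): C('$')=0, C('0')=1, C('1')=3, C('a')=4, C('b')=5
L[0]='b': occ=0, LF[0]=C('b')+0=5+0=5
L[1]='b': occ=1, LF[1]=C('b')+1=5+1=6
L[2]='a': occ=0, LF[2]=C('a')+0=4+0=4
L[3]='$': occ=0, LF[3]=C('$')+0=0+0=0
L[4]='0': occ=0, LF[4]=C('0')+0=1+0=1
L[5]='0': occ=1, LF[5]=C('0')+1=1+1=2
L[6]='1': occ=0, LF[6]=C('1')+0=3+0=3

Answer: 5 6 4 0 1 2 3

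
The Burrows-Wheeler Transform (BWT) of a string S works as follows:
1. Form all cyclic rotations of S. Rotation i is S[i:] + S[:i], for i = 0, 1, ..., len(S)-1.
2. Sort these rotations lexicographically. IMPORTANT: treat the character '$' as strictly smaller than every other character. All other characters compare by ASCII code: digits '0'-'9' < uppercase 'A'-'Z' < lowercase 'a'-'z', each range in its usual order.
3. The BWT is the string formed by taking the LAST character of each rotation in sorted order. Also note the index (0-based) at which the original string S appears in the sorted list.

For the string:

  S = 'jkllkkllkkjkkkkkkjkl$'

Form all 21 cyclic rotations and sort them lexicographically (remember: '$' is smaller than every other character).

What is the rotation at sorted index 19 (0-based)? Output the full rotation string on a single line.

All 21 rotations (rotation i = S[i:]+S[:i]):
  rot[0] = jkllkkllkkjkkkkkkjkl$
  rot[1] = kllkkllkkjkkkkkkjkl$j
  rot[2] = llkkllkkjkkkkkkjkl$jk
  rot[3] = lkkllkkjkkkkkkjkl$jkl
  rot[4] = kkllkkjkkkkkkjkl$jkll
  rot[5] = kllkkjkkkkkkjkl$jkllk
  rot[6] = llkkjkkkkkkjkl$jkllkk
  rot[7] = lkkjkkkkkkjkl$jkllkkl
  rot[8] = kkjkkkkkkjkl$jkllkkll
  rot[9] = kjkkkkkkjkl$jkllkkllk
  rot[10] = jkkkkkkjkl$jkllkkllkk
  rot[11] = kkkkkkjkl$jkllkkllkkj
  rot[12] = kkkkkjkl$jkllkkllkkjk
  rot[13] = kkkkjkl$jkllkkllkkjkk
  rot[14] = kkkjkl$jkllkkllkkjkkk
  rot[15] = kkjkl$jkllkkllkkjkkkk
  rot[16] = kjkl$jkllkkllkkjkkkkk
  rot[17] = jkl$jkllkkllkkjkkkkkk
  rot[18] = kl$jkllkkllkkjkkkkkkj
  rot[19] = l$jkllkkllkkjkkkkkkjk
  rot[20] = $jkllkkllkkjkkkkkkjkl
Sorted (with $ < everything):
  sorted[0] = $jkllkkllkkjkkkkkkjkl
  sorted[1] = jkkkkkkjkl$jkllkkllkk
  sorted[2] = jkl$jkllkkllkkjkkkkkk
  sorted[3] = jkllkkllkkjkkkkkkjkl$
  sorted[4] = kjkkkkkkjkl$jkllkkllk
  sorted[5] = kjkl$jkllkkllkkjkkkkk
  sorted[6] = kkjkkkkkkjkl$jkllkkll
  sorted[7] = kkjkl$jkllkkllkkjkkkk
  sorted[8] = kkkjkl$jkllkkllkkjkkk
  sorted[9] = kkkkjkl$jkllkkllkkjkk
  sorted[10] = kkkkkjkl$jkllkkllkkjk
  sorted[11] = kkkkkkjkl$jkllkkllkkj
  sorted[12] = kkllkkjkkkkkkjkl$jkll
  sorted[13] = kl$jkllkkllkkjkkkkkkj
  sorted[14] = kllkkjkkkkkkjkl$jkllk
  sorted[15] = kllkkllkkjkkkkkkjkl$j
  sorted[16] = l$jkllkkllkkjkkkkkkjk
  sorted[17] = lkkjkkkkkkjkl$jkllkkl
  sorted[18] = lkkllkkjkkkkkkjkl$jkl
  sorted[19] = llkkjkkkkkkjkl$jkllkk
  sorted[20] = llkkllkkjkkkkkkjkl$jk
sorted[19] = llkkjkkkkkkjkl$jkllkk

Answer: llkkjkkkkkkjkl$jkllkk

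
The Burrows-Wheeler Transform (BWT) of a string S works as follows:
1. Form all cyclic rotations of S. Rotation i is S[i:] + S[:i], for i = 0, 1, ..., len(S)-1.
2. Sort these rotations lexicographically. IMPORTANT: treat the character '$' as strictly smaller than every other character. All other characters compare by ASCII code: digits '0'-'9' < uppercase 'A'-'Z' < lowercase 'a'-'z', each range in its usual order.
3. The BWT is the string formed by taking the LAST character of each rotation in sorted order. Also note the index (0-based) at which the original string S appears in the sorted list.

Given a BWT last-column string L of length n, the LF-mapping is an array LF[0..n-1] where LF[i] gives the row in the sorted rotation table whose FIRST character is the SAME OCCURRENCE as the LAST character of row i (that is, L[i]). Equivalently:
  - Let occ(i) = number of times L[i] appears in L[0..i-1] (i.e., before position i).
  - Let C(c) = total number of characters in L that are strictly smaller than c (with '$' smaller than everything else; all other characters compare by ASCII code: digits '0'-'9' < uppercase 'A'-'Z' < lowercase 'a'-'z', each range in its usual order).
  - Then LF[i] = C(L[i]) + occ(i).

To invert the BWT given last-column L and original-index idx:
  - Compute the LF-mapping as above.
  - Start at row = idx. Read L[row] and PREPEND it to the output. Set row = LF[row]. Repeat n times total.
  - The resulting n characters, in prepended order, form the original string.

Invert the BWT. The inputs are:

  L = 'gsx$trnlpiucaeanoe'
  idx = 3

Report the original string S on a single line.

Answer: counterexasapling$

Derivation:
LF mapping: 6 14 17 0 15 13 9 8 12 7 16 3 1 4 2 10 11 5
Walk LF starting at row 3, prepending L[row]:
  step 1: row=3, L[3]='$', prepend. Next row=LF[3]=0
  step 2: row=0, L[0]='g', prepend. Next row=LF[0]=6
  step 3: row=6, L[6]='n', prepend. Next row=LF[6]=9
  step 4: row=9, L[9]='i', prepend. Next row=LF[9]=7
  step 5: row=7, L[7]='l', prepend. Next row=LF[7]=8
  step 6: row=8, L[8]='p', prepend. Next row=LF[8]=12
  step 7: row=12, L[12]='a', prepend. Next row=LF[12]=1
  step 8: row=1, L[1]='s', prepend. Next row=LF[1]=14
  step 9: row=14, L[14]='a', prepend. Next row=LF[14]=2
  step 10: row=2, L[2]='x', prepend. Next row=LF[2]=17
  step 11: row=17, L[17]='e', prepend. Next row=LF[17]=5
  step 12: row=5, L[5]='r', prepend. Next row=LF[5]=13
  step 13: row=13, L[13]='e', prepend. Next row=LF[13]=4
  step 14: row=4, L[4]='t', prepend. Next row=LF[4]=15
  step 15: row=15, L[15]='n', prepend. Next row=LF[15]=10
  step 16: row=10, L[10]='u', prepend. Next row=LF[10]=16
  step 17: row=16, L[16]='o', prepend. Next row=LF[16]=11
  step 18: row=11, L[11]='c', prepend. Next row=LF[11]=3
Reversed output: counterexasapling$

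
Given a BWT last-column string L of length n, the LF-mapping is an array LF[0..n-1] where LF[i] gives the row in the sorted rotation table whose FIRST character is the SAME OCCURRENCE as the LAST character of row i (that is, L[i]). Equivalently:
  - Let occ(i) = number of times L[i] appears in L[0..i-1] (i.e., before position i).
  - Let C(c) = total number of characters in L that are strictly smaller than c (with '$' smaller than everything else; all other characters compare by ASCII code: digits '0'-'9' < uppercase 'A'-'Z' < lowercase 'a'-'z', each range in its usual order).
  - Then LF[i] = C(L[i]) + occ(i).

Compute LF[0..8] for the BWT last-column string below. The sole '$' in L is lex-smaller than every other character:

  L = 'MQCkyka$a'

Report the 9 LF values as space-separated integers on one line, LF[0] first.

Answer: 2 3 1 6 8 7 4 0 5

Derivation:
Char counts: '$':1, 'C':1, 'M':1, 'Q':1, 'a':2, 'k':2, 'y':1
C (first-col start): C('$')=0, C('C')=1, C('M')=2, C('Q')=3, C('a')=4, C('k')=6, C('y')=8
L[0]='M': occ=0, LF[0]=C('M')+0=2+0=2
L[1]='Q': occ=0, LF[1]=C('Q')+0=3+0=3
L[2]='C': occ=0, LF[2]=C('C')+0=1+0=1
L[3]='k': occ=0, LF[3]=C('k')+0=6+0=6
L[4]='y': occ=0, LF[4]=C('y')+0=8+0=8
L[5]='k': occ=1, LF[5]=C('k')+1=6+1=7
L[6]='a': occ=0, LF[6]=C('a')+0=4+0=4
L[7]='$': occ=0, LF[7]=C('$')+0=0+0=0
L[8]='a': occ=1, LF[8]=C('a')+1=4+1=5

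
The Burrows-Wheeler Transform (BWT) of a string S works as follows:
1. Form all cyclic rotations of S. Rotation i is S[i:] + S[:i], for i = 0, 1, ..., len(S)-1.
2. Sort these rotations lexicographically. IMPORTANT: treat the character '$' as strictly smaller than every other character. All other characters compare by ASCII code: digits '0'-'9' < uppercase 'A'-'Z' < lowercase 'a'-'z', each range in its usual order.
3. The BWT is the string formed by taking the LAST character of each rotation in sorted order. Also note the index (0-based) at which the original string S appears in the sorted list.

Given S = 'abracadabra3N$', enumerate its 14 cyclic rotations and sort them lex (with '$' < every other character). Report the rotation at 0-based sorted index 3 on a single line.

Answer: a3N$abracadabr

Derivation:
All 14 rotations (rotation i = S[i:]+S[:i]):
  rot[0] = abracadabra3N$
  rot[1] = bracadabra3N$a
  rot[2] = racadabra3N$ab
  rot[3] = acadabra3N$abr
  rot[4] = cadabra3N$abra
  rot[5] = adabra3N$abrac
  rot[6] = dabra3N$abraca
  rot[7] = abra3N$abracad
  rot[8] = bra3N$abracada
  rot[9] = ra3N$abracadab
  rot[10] = a3N$abracadabr
  rot[11] = 3N$abracadabra
  rot[12] = N$abracadabra3
  rot[13] = $abracadabra3N
Sorted (with $ < everything):
  sorted[0] = $abracadabra3N
  sorted[1] = 3N$abracadabra
  sorted[2] = N$abracadabra3
  sorted[3] = a3N$abracadabr
  sorted[4] = abra3N$abracad
  sorted[5] = abracadabra3N$
  sorted[6] = acadabra3N$abr
  sorted[7] = adabra3N$abrac
  sorted[8] = bra3N$abracada
  sorted[9] = bracadabra3N$a
  sorted[10] = cadabra3N$abra
  sorted[11] = dabra3N$abraca
  sorted[12] = ra3N$abracadab
  sorted[13] = racadabra3N$ab
sorted[3] = a3N$abracadabr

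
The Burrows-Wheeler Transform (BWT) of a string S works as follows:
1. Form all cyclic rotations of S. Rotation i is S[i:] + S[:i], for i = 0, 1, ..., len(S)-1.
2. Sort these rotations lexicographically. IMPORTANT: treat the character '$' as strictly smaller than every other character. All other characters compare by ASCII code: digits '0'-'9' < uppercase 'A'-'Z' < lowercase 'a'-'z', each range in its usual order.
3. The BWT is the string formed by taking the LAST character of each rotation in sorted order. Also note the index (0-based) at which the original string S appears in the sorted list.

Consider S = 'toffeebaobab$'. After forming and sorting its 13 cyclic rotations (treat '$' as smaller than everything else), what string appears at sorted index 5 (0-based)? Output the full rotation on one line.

Answer: baobab$toffee

Derivation:
All 13 rotations (rotation i = S[i:]+S[:i]):
  rot[0] = toffeebaobab$
  rot[1] = offeebaobab$t
  rot[2] = ffeebaobab$to
  rot[3] = feebaobab$tof
  rot[4] = eebaobab$toff
  rot[5] = ebaobab$toffe
  rot[6] = baobab$toffee
  rot[7] = aobab$toffeeb
  rot[8] = obab$toffeeba
  rot[9] = bab$toffeebao
  rot[10] = ab$toffeebaob
  rot[11] = b$toffeebaoba
  rot[12] = $toffeebaobab
Sorted (with $ < everything):
  sorted[0] = $toffeebaobab
  sorted[1] = ab$toffeebaob
  sorted[2] = aobab$toffeeb
  sorted[3] = b$toffeebaoba
  sorted[4] = bab$toffeebao
  sorted[5] = baobab$toffee
  sorted[6] = ebaobab$toffe
  sorted[7] = eebaobab$toff
  sorted[8] = feebaobab$tof
  sorted[9] = ffeebaobab$to
  sorted[10] = obab$toffeeba
  sorted[11] = offeebaobab$t
  sorted[12] = toffeebaobab$
sorted[5] = baobab$toffee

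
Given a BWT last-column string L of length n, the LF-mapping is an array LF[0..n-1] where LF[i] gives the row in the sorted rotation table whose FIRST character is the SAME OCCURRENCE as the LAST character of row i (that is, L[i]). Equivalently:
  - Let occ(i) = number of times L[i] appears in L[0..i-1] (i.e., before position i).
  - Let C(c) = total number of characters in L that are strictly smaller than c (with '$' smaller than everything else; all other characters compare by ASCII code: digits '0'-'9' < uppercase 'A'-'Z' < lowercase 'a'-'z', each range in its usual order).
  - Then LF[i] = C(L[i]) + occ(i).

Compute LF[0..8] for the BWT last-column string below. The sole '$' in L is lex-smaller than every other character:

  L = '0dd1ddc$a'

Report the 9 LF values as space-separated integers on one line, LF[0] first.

Char counts: '$':1, '0':1, '1':1, 'a':1, 'c':1, 'd':4
C (first-col start): C('$')=0, C('0')=1, C('1')=2, C('a')=3, C('c')=4, C('d')=5
L[0]='0': occ=0, LF[0]=C('0')+0=1+0=1
L[1]='d': occ=0, LF[1]=C('d')+0=5+0=5
L[2]='d': occ=1, LF[2]=C('d')+1=5+1=6
L[3]='1': occ=0, LF[3]=C('1')+0=2+0=2
L[4]='d': occ=2, LF[4]=C('d')+2=5+2=7
L[5]='d': occ=3, LF[5]=C('d')+3=5+3=8
L[6]='c': occ=0, LF[6]=C('c')+0=4+0=4
L[7]='$': occ=0, LF[7]=C('$')+0=0+0=0
L[8]='a': occ=0, LF[8]=C('a')+0=3+0=3

Answer: 1 5 6 2 7 8 4 0 3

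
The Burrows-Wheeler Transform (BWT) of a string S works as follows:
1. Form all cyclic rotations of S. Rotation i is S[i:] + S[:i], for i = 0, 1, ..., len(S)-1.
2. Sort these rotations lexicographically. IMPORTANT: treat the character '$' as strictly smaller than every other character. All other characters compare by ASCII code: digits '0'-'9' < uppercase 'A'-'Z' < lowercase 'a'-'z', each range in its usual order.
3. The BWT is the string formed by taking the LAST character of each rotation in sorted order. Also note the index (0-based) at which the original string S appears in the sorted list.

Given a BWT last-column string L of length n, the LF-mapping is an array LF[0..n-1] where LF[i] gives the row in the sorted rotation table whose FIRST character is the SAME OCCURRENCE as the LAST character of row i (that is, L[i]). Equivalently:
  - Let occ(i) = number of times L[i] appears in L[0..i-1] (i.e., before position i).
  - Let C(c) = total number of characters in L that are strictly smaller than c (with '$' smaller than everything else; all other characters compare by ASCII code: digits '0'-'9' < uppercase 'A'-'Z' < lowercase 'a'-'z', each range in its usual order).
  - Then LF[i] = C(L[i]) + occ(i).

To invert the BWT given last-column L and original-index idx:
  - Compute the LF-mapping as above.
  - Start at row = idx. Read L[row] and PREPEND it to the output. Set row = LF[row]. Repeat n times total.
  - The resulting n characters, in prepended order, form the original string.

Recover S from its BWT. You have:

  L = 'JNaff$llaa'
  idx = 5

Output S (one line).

LF mapping: 1 2 3 6 7 0 8 9 4 5
Walk LF starting at row 5, prepending L[row]:
  step 1: row=5, L[5]='$', prepend. Next row=LF[5]=0
  step 2: row=0, L[0]='J', prepend. Next row=LF[0]=1
  step 3: row=1, L[1]='N', prepend. Next row=LF[1]=2
  step 4: row=2, L[2]='a', prepend. Next row=LF[2]=3
  step 5: row=3, L[3]='f', prepend. Next row=LF[3]=6
  step 6: row=6, L[6]='l', prepend. Next row=LF[6]=8
  step 7: row=8, L[8]='a', prepend. Next row=LF[8]=4
  step 8: row=4, L[4]='f', prepend. Next row=LF[4]=7
  step 9: row=7, L[7]='l', prepend. Next row=LF[7]=9
  step 10: row=9, L[9]='a', prepend. Next row=LF[9]=5
Reversed output: alfalfaNJ$

Answer: alfalfaNJ$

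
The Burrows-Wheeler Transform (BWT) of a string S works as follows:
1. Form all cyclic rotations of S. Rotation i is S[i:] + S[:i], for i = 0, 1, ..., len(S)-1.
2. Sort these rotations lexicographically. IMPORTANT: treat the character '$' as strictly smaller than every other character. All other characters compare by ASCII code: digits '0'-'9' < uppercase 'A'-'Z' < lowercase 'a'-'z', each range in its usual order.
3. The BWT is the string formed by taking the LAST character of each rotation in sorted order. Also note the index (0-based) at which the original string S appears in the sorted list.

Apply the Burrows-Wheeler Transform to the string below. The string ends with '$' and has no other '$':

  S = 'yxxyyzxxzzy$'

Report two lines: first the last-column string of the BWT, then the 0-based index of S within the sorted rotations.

All 12 rotations (rotation i = S[i:]+S[:i]):
  rot[0] = yxxyyzxxzzy$
  rot[1] = xxyyzxxzzy$y
  rot[2] = xyyzxxzzy$yx
  rot[3] = yyzxxzzy$yxx
  rot[4] = yzxxzzy$yxxy
  rot[5] = zxxzzy$yxxyy
  rot[6] = xxzzy$yxxyyz
  rot[7] = xzzy$yxxyyzx
  rot[8] = zzy$yxxyyzxx
  rot[9] = zy$yxxyyzxxz
  rot[10] = y$yxxyyzxxzz
  rot[11] = $yxxyyzxxzzy
Sorted (with $ < everything):
  sorted[0] = $yxxyyzxxzzy  (last char: 'y')
  sorted[1] = xxyyzxxzzy$y  (last char: 'y')
  sorted[2] = xxzzy$yxxyyz  (last char: 'z')
  sorted[3] = xyyzxxzzy$yx  (last char: 'x')
  sorted[4] = xzzy$yxxyyzx  (last char: 'x')
  sorted[5] = y$yxxyyzxxzz  (last char: 'z')
  sorted[6] = yxxyyzxxzzy$  (last char: '$')
  sorted[7] = yyzxxzzy$yxx  (last char: 'x')
  sorted[8] = yzxxzzy$yxxy  (last char: 'y')
  sorted[9] = zxxzzy$yxxyy  (last char: 'y')
  sorted[10] = zy$yxxyyzxxz  (last char: 'z')
  sorted[11] = zzy$yxxyyzxx  (last char: 'x')
Last column: yyzxxz$xyyzx
Original string S is at sorted index 6

Answer: yyzxxz$xyyzx
6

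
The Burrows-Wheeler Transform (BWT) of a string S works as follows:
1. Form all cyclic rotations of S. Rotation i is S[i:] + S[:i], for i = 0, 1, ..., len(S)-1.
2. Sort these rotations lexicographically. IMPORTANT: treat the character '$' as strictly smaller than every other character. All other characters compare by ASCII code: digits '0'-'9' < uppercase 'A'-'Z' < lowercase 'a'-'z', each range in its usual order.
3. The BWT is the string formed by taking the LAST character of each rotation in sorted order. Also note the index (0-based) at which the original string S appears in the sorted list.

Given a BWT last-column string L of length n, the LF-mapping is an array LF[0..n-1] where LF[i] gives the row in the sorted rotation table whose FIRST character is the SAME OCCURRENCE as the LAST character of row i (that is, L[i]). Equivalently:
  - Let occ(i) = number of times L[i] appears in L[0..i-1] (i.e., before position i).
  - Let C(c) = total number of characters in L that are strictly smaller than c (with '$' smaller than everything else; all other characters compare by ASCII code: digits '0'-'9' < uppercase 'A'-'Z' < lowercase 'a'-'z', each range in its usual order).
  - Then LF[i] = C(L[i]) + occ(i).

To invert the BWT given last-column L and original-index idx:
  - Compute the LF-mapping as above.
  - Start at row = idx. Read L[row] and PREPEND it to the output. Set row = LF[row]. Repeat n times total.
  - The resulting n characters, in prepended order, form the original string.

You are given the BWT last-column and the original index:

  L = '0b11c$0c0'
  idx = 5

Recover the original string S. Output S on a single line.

LF mapping: 1 6 4 5 7 0 2 8 3
Walk LF starting at row 5, prepending L[row]:
  step 1: row=5, L[5]='$', prepend. Next row=LF[5]=0
  step 2: row=0, L[0]='0', prepend. Next row=LF[0]=1
  step 3: row=1, L[1]='b', prepend. Next row=LF[1]=6
  step 4: row=6, L[6]='0', prepend. Next row=LF[6]=2
  step 5: row=2, L[2]='1', prepend. Next row=LF[2]=4
  step 6: row=4, L[4]='c', prepend. Next row=LF[4]=7
  step 7: row=7, L[7]='c', prepend. Next row=LF[7]=8
  step 8: row=8, L[8]='0', prepend. Next row=LF[8]=3
  step 9: row=3, L[3]='1', prepend. Next row=LF[3]=5
Reversed output: 10cc10b0$

Answer: 10cc10b0$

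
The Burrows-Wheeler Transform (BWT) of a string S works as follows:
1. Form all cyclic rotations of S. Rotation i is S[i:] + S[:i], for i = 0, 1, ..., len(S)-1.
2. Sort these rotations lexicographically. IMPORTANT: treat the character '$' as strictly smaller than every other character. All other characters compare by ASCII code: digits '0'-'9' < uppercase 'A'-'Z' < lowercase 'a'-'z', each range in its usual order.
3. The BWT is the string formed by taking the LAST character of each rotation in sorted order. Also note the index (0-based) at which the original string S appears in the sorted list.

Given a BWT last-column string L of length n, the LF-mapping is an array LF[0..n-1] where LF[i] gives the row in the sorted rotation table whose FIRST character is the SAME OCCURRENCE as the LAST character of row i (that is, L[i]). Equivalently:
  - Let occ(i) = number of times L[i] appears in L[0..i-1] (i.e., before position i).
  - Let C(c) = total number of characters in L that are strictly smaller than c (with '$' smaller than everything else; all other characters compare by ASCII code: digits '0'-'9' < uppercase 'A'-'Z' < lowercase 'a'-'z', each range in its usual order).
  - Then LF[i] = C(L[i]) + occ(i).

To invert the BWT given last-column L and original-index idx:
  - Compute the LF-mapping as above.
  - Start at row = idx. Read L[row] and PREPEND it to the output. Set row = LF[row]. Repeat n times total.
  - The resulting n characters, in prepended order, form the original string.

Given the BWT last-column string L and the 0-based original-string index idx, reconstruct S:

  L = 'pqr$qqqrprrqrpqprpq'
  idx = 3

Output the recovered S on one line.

LF mapping: 1 6 13 0 7 8 9 14 2 15 16 10 17 3 11 4 18 5 12
Walk LF starting at row 3, prepending L[row]:
  step 1: row=3, L[3]='$', prepend. Next row=LF[3]=0
  step 2: row=0, L[0]='p', prepend. Next row=LF[0]=1
  step 3: row=1, L[1]='q', prepend. Next row=LF[1]=6
  step 4: row=6, L[6]='q', prepend. Next row=LF[6]=9
  step 5: row=9, L[9]='r', prepend. Next row=LF[9]=15
  step 6: row=15, L[15]='p', prepend. Next row=LF[15]=4
  step 7: row=4, L[4]='q', prepend. Next row=LF[4]=7
  step 8: row=7, L[7]='r', prepend. Next row=LF[7]=14
  step 9: row=14, L[14]='q', prepend. Next row=LF[14]=11
  step 10: row=11, L[11]='q', prepend. Next row=LF[11]=10
  step 11: row=10, L[10]='r', prepend. Next row=LF[10]=16
  step 12: row=16, L[16]='r', prepend. Next row=LF[16]=18
  step 13: row=18, L[18]='q', prepend. Next row=LF[18]=12
  step 14: row=12, L[12]='r', prepend. Next row=LF[12]=17
  step 15: row=17, L[17]='p', prepend. Next row=LF[17]=5
  step 16: row=5, L[5]='q', prepend. Next row=LF[5]=8
  step 17: row=8, L[8]='p', prepend. Next row=LF[8]=2
  step 18: row=2, L[2]='r', prepend. Next row=LF[2]=13
  step 19: row=13, L[13]='p', prepend. Next row=LF[13]=3
Reversed output: prpqprqrrqqrqprqqp$

Answer: prpqprqrrqqrqprqqp$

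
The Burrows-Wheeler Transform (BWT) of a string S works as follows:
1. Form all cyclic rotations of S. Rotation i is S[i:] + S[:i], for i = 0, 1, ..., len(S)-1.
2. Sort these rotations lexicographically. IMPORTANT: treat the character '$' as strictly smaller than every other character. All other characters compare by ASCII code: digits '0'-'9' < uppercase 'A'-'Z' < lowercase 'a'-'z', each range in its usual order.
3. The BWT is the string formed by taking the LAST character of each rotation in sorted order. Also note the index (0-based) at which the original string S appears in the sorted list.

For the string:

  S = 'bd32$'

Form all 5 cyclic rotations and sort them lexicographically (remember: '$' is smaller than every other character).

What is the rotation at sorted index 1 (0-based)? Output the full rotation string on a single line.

All 5 rotations (rotation i = S[i:]+S[:i]):
  rot[0] = bd32$
  rot[1] = d32$b
  rot[2] = 32$bd
  rot[3] = 2$bd3
  rot[4] = $bd32
Sorted (with $ < everything):
  sorted[0] = $bd32
  sorted[1] = 2$bd3
  sorted[2] = 32$bd
  sorted[3] = bd32$
  sorted[4] = d32$b
sorted[1] = 2$bd3

Answer: 2$bd3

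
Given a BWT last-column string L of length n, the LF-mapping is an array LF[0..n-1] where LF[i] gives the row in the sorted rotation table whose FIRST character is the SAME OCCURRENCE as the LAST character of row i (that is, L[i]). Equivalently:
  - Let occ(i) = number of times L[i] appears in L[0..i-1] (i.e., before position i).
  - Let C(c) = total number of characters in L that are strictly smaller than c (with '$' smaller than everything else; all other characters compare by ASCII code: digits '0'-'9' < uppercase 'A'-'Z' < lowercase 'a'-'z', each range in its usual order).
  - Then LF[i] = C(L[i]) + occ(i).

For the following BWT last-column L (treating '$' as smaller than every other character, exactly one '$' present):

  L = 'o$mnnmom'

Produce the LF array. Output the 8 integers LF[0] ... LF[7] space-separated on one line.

Answer: 6 0 1 4 5 2 7 3

Derivation:
Char counts: '$':1, 'm':3, 'n':2, 'o':2
C (first-col start): C('$')=0, C('m')=1, C('n')=4, C('o')=6
L[0]='o': occ=0, LF[0]=C('o')+0=6+0=6
L[1]='$': occ=0, LF[1]=C('$')+0=0+0=0
L[2]='m': occ=0, LF[2]=C('m')+0=1+0=1
L[3]='n': occ=0, LF[3]=C('n')+0=4+0=4
L[4]='n': occ=1, LF[4]=C('n')+1=4+1=5
L[5]='m': occ=1, LF[5]=C('m')+1=1+1=2
L[6]='o': occ=1, LF[6]=C('o')+1=6+1=7
L[7]='m': occ=2, LF[7]=C('m')+2=1+2=3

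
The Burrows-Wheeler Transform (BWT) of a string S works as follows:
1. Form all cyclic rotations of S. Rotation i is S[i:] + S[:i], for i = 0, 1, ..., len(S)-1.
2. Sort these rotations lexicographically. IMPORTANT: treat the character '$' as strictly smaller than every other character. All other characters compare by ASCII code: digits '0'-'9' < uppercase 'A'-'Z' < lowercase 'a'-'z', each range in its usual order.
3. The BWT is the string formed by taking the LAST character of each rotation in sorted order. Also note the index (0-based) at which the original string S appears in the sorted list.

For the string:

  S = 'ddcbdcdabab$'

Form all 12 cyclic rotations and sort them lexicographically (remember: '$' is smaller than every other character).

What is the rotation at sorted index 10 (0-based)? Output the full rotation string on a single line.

Answer: dcdabab$ddcb

Derivation:
All 12 rotations (rotation i = S[i:]+S[:i]):
  rot[0] = ddcbdcdabab$
  rot[1] = dcbdcdabab$d
  rot[2] = cbdcdabab$dd
  rot[3] = bdcdabab$ddc
  rot[4] = dcdabab$ddcb
  rot[5] = cdabab$ddcbd
  rot[6] = dabab$ddcbdc
  rot[7] = abab$ddcbdcd
  rot[8] = bab$ddcbdcda
  rot[9] = ab$ddcbdcdab
  rot[10] = b$ddcbdcdaba
  rot[11] = $ddcbdcdabab
Sorted (with $ < everything):
  sorted[0] = $ddcbdcdabab
  sorted[1] = ab$ddcbdcdab
  sorted[2] = abab$ddcbdcd
  sorted[3] = b$ddcbdcdaba
  sorted[4] = bab$ddcbdcda
  sorted[5] = bdcdabab$ddc
  sorted[6] = cbdcdabab$dd
  sorted[7] = cdabab$ddcbd
  sorted[8] = dabab$ddcbdc
  sorted[9] = dcbdcdabab$d
  sorted[10] = dcdabab$ddcb
  sorted[11] = ddcbdcdabab$
sorted[10] = dcdabab$ddcb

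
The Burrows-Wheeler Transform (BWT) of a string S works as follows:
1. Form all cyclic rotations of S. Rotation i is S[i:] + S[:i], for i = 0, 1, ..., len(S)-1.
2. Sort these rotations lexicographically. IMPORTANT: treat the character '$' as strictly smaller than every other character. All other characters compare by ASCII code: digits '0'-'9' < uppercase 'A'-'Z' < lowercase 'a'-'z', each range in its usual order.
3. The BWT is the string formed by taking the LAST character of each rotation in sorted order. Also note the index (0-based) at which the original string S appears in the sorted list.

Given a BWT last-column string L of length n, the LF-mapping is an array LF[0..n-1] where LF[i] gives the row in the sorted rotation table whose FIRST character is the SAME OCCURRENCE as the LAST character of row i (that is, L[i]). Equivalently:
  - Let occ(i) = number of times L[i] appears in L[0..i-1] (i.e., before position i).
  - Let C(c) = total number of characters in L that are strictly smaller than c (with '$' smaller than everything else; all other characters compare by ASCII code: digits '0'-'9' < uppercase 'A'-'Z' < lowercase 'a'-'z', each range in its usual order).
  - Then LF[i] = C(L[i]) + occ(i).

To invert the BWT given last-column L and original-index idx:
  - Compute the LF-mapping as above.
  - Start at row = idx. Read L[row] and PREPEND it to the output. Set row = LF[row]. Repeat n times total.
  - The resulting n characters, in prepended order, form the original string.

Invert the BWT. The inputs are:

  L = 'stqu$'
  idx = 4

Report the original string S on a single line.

Answer: utqs$

Derivation:
LF mapping: 2 3 1 4 0
Walk LF starting at row 4, prepending L[row]:
  step 1: row=4, L[4]='$', prepend. Next row=LF[4]=0
  step 2: row=0, L[0]='s', prepend. Next row=LF[0]=2
  step 3: row=2, L[2]='q', prepend. Next row=LF[2]=1
  step 4: row=1, L[1]='t', prepend. Next row=LF[1]=3
  step 5: row=3, L[3]='u', prepend. Next row=LF[3]=4
Reversed output: utqs$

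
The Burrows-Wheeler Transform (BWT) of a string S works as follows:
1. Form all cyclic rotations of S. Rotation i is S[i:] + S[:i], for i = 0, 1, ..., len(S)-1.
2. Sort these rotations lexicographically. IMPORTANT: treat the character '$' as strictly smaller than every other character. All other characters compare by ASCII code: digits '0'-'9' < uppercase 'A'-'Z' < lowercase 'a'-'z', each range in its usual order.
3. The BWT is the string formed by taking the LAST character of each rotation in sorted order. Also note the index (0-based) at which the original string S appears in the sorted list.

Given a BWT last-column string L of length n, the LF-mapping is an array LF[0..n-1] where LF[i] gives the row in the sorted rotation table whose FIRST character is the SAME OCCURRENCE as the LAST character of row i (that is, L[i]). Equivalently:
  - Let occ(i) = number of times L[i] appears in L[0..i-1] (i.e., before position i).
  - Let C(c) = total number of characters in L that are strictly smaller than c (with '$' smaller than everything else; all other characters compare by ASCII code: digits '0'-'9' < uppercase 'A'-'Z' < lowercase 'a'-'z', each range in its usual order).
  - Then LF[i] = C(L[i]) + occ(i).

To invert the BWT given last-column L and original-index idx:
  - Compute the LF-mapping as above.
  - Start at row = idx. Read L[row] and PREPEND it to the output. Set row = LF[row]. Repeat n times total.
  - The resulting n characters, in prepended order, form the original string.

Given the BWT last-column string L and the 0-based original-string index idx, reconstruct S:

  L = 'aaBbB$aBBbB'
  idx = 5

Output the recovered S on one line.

LF mapping: 6 7 1 9 2 0 8 3 4 10 5
Walk LF starting at row 5, prepending L[row]:
  step 1: row=5, L[5]='$', prepend. Next row=LF[5]=0
  step 2: row=0, L[0]='a', prepend. Next row=LF[0]=6
  step 3: row=6, L[6]='a', prepend. Next row=LF[6]=8
  step 4: row=8, L[8]='B', prepend. Next row=LF[8]=4
  step 5: row=4, L[4]='B', prepend. Next row=LF[4]=2
  step 6: row=2, L[2]='B', prepend. Next row=LF[2]=1
  step 7: row=1, L[1]='a', prepend. Next row=LF[1]=7
  step 8: row=7, L[7]='B', prepend. Next row=LF[7]=3
  step 9: row=3, L[3]='b', prepend. Next row=LF[3]=9
  step 10: row=9, L[9]='b', prepend. Next row=LF[9]=10
  step 11: row=10, L[10]='B', prepend. Next row=LF[10]=5
Reversed output: BbbBaBBBaa$

Answer: BbbBaBBBaa$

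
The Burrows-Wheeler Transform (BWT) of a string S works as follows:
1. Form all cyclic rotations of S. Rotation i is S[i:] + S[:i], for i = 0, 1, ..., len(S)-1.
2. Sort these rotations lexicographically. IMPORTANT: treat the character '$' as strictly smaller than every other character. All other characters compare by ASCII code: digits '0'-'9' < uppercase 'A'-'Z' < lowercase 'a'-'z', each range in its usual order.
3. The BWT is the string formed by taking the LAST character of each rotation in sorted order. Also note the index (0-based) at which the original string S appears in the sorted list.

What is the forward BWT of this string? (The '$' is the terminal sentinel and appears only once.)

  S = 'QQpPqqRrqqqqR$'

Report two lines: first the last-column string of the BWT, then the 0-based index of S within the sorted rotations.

Answer: Rp$QqqQqqqPqrR
2

Derivation:
All 14 rotations (rotation i = S[i:]+S[:i]):
  rot[0] = QQpPqqRrqqqqR$
  rot[1] = QpPqqRrqqqqR$Q
  rot[2] = pPqqRrqqqqR$QQ
  rot[3] = PqqRrqqqqR$QQp
  rot[4] = qqRrqqqqR$QQpP
  rot[5] = qRrqqqqR$QQpPq
  rot[6] = RrqqqqR$QQpPqq
  rot[7] = rqqqqR$QQpPqqR
  rot[8] = qqqqR$QQpPqqRr
  rot[9] = qqqR$QQpPqqRrq
  rot[10] = qqR$QQpPqqRrqq
  rot[11] = qR$QQpPqqRrqqq
  rot[12] = R$QQpPqqRrqqqq
  rot[13] = $QQpPqqRrqqqqR
Sorted (with $ < everything):
  sorted[0] = $QQpPqqRrqqqqR  (last char: 'R')
  sorted[1] = PqqRrqqqqR$QQp  (last char: 'p')
  sorted[2] = QQpPqqRrqqqqR$  (last char: '$')
  sorted[3] = QpPqqRrqqqqR$Q  (last char: 'Q')
  sorted[4] = R$QQpPqqRrqqqq  (last char: 'q')
  sorted[5] = RrqqqqR$QQpPqq  (last char: 'q')
  sorted[6] = pPqqRrqqqqR$QQ  (last char: 'Q')
  sorted[7] = qR$QQpPqqRrqqq  (last char: 'q')
  sorted[8] = qRrqqqqR$QQpPq  (last char: 'q')
  sorted[9] = qqR$QQpPqqRrqq  (last char: 'q')
  sorted[10] = qqRrqqqqR$QQpP  (last char: 'P')
  sorted[11] = qqqR$QQpPqqRrq  (last char: 'q')
  sorted[12] = qqqqR$QQpPqqRr  (last char: 'r')
  sorted[13] = rqqqqR$QQpPqqR  (last char: 'R')
Last column: Rp$QqqQqqqPqrR
Original string S is at sorted index 2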